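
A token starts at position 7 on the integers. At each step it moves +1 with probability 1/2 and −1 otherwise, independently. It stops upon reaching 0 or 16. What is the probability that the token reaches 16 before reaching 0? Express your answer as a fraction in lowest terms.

With a fair step, P(i) = ½P(i−1) + ½P(i+1) with P(0)=0, P(16)=1 has the linear solution P(i) = i/16.
P(7) = 7/16.

7/16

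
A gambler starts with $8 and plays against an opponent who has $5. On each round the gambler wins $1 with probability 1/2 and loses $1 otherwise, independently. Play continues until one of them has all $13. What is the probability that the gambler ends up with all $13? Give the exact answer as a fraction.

8/13

With a fair step, P(i) = ½P(i−1) + ½P(i+1) with P(0)=0, P(13)=1 has the linear solution P(i) = i/13.
P(8) = 8/13.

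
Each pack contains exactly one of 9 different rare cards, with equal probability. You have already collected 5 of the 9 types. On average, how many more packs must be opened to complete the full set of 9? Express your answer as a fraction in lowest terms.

Starting from 5 distinct types, each trial gives a new one with probability (9−i)/9 when i types are held, so the wait for the next new type is 9/(9−i).
E = 9/4 + 9/3 + 9/2 + 9/1 = 75/4.

75/4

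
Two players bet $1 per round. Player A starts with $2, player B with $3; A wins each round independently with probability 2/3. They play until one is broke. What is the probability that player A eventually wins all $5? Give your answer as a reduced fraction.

24/31

Let r = q/p = (1/3)/(2/3) = 1/2. The recurrence P(i) = p·P(i+1) + q·P(i−1) with P(0)=0, P(5)=1 gives P(i) = (1 − r^i)/(1 − r^5).
P(2) = (1 − (1/2)^2) / (1 − (1/2)^5) = 24/31.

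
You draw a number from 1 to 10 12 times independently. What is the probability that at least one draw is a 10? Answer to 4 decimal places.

0.7176

P(no draw is a 10) = (9/10)^12 ≈ 0.2824.
P(at least one) = 1 − 0.2824 = 0.7176.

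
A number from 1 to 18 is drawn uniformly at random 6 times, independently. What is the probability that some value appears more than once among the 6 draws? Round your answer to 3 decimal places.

P(all 6 different) = 18/18 · 17/18 · ··· · 13/18 ≈ 0.393.
P(at least two equal) = 1 − 0.393 = 0.607.

0.607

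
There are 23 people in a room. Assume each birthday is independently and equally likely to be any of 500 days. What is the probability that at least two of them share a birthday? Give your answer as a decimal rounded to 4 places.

0.4018

It's easier to compute the probability that all 23 are distinct.
P(all distinct) = 500/500 · 499/500 · ··· · 478/500 ≈ 0.5982.
So the probability of at least one match is 1 − 0.5982 = 0.4018.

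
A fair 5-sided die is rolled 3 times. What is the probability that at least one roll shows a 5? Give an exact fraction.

61/125

P(no roll shows a 5) = (4/5)^3 = 64/125.
P(at least one) = 1 − 64/125 = 61/125.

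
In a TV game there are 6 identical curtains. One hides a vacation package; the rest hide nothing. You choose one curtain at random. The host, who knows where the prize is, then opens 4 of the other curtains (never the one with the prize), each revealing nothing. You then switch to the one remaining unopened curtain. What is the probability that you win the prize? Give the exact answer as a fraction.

Your original curtain holds the prize with probability 1/6, so the other 5 collectively hold it with probability 5/6.
The host can always find 4 empty curtains to open, so the reveals don't change that 5/6; it is now spread over the 1 remaining unopened curtain.
P(win by switching) = (5/6) · (1/1) = 5/6.

5/6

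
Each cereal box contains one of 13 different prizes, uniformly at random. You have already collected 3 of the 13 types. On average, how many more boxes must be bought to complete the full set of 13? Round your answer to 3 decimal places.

Starting from 3 distinct types, each trial gives a new one with probability (13−i)/13 when i types are held, so the wait for the next new type is 13/(13−i).
E = 13/10 + 13/9 + 13/8 + 13/7 + 13/6 + 13/5 + 13/4 + 13/3 + 13/2 + 13/1 = 95953/2520 ≈ 38.077.

38.077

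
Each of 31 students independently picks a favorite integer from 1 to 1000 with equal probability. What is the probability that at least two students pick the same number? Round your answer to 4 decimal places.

0.3749

It's easier to compute the probability that all 31 are distinct.
P(all distinct) = 1000/1000 · 999/1000 · ··· · 970/1000 ≈ 0.6251.
So the probability of at least one match is 1 − 0.6251 = 0.3749.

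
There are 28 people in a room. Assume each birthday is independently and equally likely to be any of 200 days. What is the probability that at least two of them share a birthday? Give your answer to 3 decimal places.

0.862

It's easier to compute the probability that all 28 are distinct.
P(all distinct) = 200/200 · 199/200 · ··· · 173/200 ≈ 0.138.
So the probability of at least one match is 1 − 0.138 = 0.862.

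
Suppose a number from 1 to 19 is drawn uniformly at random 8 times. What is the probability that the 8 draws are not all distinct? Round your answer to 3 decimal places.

P(all 8 different) = 19/19 · 18/19 · ··· · 12/19 ≈ 0.179.
P(at least two equal) = 1 − 0.179 = 0.821.

0.821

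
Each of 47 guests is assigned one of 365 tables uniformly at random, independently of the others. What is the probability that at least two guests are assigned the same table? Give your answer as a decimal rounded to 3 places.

0.955

It's easier to compute the probability that all 47 are distinct.
P(all distinct) = 365/365 · 364/365 · ··· · 319/365 ≈ 0.045.
So the probability of at least one match is 1 − 0.045 = 0.955.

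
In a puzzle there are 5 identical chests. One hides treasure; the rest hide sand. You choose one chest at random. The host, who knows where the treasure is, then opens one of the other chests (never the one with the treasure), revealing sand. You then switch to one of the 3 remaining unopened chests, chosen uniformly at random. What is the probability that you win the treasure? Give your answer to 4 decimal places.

0.2667

Your original chest holds the treasure with probability 1/5, so the other 4 collectively hold it with probability 4/5.
The host can always find an empty chest to open, so this doesn't change that 4/5; it is now spread over the 3 remaining unopened chests.
P(win by switching) = (4/5) · (1/3) = 4/15 ≈ 0.2667.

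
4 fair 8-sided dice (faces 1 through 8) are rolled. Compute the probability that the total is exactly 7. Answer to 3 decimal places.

There are 8^4 = 4096 equally likely outcomes.
The number of ordered 4-tuples from {1,…,8} summing to 7 is 20.
P(sum = 7) = 20/4096 = 5/1024 ≈ 0.005.

0.005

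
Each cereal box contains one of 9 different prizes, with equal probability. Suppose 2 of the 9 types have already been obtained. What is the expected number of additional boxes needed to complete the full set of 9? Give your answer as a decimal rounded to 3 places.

23.336

Starting from 2 distinct types, each trial gives a new one with probability (9−i)/9 when i types are held, so the wait for the next new type is 9/(9−i).
E = 9/7 + 9/6 + 9/5 + 9/4 + 9/3 + 9/2 + 9/1 = 3267/140 ≈ 23.336.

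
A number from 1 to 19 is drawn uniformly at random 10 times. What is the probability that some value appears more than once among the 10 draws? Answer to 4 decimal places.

0.9453

P(all 10 different) = 19/19 · 18/19 · ··· · 10/19 ≈ 0.0547.
P(at least two equal) = 1 − 0.0547 = 0.9453.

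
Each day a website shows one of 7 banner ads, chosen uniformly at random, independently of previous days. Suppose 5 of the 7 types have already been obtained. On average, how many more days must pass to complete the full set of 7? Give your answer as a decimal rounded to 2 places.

10.50

Starting from 5 distinct types, each trial gives a new one with probability (7−i)/7 when i types are held, so the wait for the next new type is 7/(7−i).
E = 7/2 + 7/1 = 21/2 ≈ 10.50.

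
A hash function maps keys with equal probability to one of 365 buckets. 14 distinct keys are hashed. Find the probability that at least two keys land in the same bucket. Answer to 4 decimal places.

It's easier to compute the probability that all 14 are distinct.
P(all distinct) = 365/365 · 364/365 · ··· · 352/365 ≈ 0.7769.
So the probability of at least one match is 1 − 0.7769 = 0.2231.

0.2231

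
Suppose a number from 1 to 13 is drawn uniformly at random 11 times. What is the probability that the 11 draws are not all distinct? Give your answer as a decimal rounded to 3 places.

P(all 11 different) = 13/13 · 12/13 · ··· · 3/13 ≈ 0.002.
P(at least two equal) = 1 − 0.002 = 0.998.

0.998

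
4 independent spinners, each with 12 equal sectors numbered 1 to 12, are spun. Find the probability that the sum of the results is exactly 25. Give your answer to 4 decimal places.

There are 12^4 = 20736 equally likely outcomes.
The number of ordered 4-tuples from {1,…,12} summing to 25 is 1144.
P(sum = 25) = 1144/20736 = 143/2592 ≈ 0.0552.

0.0552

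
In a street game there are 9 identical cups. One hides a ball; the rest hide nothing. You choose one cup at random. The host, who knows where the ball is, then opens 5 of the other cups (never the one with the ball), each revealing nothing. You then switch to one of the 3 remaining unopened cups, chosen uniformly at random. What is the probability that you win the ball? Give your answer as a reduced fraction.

Your original cup holds the ball with probability 1/9, so the other 8 collectively hold it with probability 8/9.
The host can always find 5 empty cups to open, so the reveals don't change that 8/9; it is now spread over the 3 remaining unopened cups.
P(win by switching) = (8/9) · (1/3) = 8/27.

8/27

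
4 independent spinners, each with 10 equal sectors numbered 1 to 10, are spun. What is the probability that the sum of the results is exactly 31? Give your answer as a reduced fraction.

There are 10^4 = 10000 equally likely outcomes.
The number of ordered 4-tuples from {1,…,10} summing to 31 is 220.
P(sum = 31) = 220/10000 = 11/500.

11/500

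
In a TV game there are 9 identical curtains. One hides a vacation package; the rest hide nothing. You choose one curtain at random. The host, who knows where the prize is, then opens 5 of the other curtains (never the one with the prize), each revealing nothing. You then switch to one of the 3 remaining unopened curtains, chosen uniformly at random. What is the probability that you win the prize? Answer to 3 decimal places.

Your original curtain holds the prize with probability 1/9, so the other 8 collectively hold it with probability 8/9.
The host can always find 5 empty curtains to open, so the reveals don't change that 8/9; it is now spread over the 3 remaining unopened curtains.
P(win by switching) = (8/9) · (1/3) = 8/27 ≈ 0.296.

0.296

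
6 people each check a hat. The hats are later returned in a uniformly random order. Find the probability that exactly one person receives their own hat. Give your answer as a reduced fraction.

Choose which one is fixed: C(6,1) = 6 ways.
The remaining 5 must have no fixed point: D(5) = 44.
P = 6·44/720 = 11/30.

11/30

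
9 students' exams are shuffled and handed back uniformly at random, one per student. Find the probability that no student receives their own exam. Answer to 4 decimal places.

0.3679

This is the derangement probability: permutations of 9 with no fixed point.
D(9) = 9! · (1 − 1/1! + 1/2! − ··· + (−1)^9/9!) = 133496.
P = 133496/362880 = 16687/45360 ≈ 0.3679.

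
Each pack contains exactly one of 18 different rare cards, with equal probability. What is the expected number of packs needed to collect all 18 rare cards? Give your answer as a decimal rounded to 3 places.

After i distinct types are collected, each trial gives a new one with probability (18−i)/18, so the expected wait for the next new type is 18/(18−i).
E = 18/18 + 18/17 + 18/16 + 18/15 + 18/14 + 18/13 + 18/12 + 18/11 + 18/10 + 18/9 + 18/8 + 18/7 + 18/6 + 18/5 + 18/4 + 18/3 + 18/2 + 18/1 = 42822903/680680 ≈ 62.912.

62.912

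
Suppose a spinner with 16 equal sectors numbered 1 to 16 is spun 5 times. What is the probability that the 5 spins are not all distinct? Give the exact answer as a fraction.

4097/8192

P(all 5 different) = 16/16 · 15/16 · ··· · 12/16 = 4095/8192.
P(at least two equal) = 1 − 4095/8192 = 4097/8192.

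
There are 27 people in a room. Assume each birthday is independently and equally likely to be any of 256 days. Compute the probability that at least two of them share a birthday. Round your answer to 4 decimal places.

It's easier to compute the probability that all 27 are distinct.
P(all distinct) = 256/256 · 255/256 · ··· · 230/256 ≈ 0.2415.
So the probability of at least one match is 1 − 0.2415 = 0.7585.

0.7585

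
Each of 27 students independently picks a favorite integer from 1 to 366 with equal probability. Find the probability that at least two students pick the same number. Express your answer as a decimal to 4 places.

0.6258

It's easier to compute the probability that all 27 are distinct.
P(all distinct) = 366/366 · 365/366 · ··· · 340/366 ≈ 0.3742.
So the probability of at least one match is 1 − 0.3742 = 0.6258.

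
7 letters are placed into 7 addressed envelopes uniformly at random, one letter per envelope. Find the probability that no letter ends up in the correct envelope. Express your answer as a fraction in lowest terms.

This is the derangement probability: permutations of 7 with no fixed point.
D(7) = 7! · (1 − 1/1! + 1/2! − ··· + (−1)^7/7!) = 1854.
P = 1854/5040 = 103/280.

103/280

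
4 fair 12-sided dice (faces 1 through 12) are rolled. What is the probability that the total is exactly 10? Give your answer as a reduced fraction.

7/1728

There are 12^4 = 20736 equally likely outcomes.
The number of ordered 4-tuples from {1,…,12} summing to 10 is 84.
P(sum = 10) = 84/20736 = 7/1728.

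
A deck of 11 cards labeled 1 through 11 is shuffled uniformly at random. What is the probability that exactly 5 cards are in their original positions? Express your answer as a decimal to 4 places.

0.0031

Choose which 5 of the 11 are fixed: C(11,5) = 462 ways.
The remaining 6 must have no fixed point: D(6) = 265.
P = 462·265/39916800 = 53/17280 ≈ 0.0031.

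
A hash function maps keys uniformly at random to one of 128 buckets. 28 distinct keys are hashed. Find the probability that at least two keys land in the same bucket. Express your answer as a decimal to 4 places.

0.9589

It's easier to compute the probability that all 28 are distinct.
P(all distinct) = 128/128 · 127/128 · ··· · 101/128 ≈ 0.0411.
So the probability of at least one match is 1 − 0.0411 = 0.9589.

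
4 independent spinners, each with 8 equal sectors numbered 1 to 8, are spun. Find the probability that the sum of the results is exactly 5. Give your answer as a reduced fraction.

1/1024

There are 8^4 = 4096 equally likely outcomes.
The number of ordered 4-tuples from {1,…,8} summing to 5 is 4.
P(sum = 5) = 4/4096 = 1/1024.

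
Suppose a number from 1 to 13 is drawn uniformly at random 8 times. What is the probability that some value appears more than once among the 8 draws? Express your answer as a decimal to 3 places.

0.936

P(all 8 different) = 13/13 · 12/13 · ··· · 6/13 ≈ 0.064.
P(at least two equal) = 1 − 0.064 = 0.936.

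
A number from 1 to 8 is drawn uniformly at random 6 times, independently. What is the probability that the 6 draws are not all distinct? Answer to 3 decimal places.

P(all 6 different) = 8/8 · 7/8 · ··· · 3/8 ≈ 0.077.
P(at least two equal) = 1 − 0.077 = 0.923.

0.923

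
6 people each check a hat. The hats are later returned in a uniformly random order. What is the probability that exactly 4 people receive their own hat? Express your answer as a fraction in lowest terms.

Choose which 4 of the 6 are fixed: C(6,4) = 15 ways.
The remaining 2 must have no fixed point: D(2) = 1.
P = 15·1/720 = 1/48.

1/48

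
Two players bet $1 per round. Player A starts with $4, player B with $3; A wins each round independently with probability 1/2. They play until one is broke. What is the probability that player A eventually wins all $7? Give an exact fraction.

With a fair step, P(i) = ½P(i−1) + ½P(i+1) with P(0)=0, P(7)=1 has the linear solution P(i) = i/7.
P(4) = 4/7.

4/7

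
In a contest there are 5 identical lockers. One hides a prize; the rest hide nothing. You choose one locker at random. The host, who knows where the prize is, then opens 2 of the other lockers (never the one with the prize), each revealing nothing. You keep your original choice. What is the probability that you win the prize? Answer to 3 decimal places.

The host can always open 2 empty lockers regardless of your choice, so the reveals give no information about your original locker.
P(win by staying) = 1/5 ≈ 0.200.

0.200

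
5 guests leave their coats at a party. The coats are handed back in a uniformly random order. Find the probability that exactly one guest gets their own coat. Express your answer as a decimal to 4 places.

Choose which one is fixed: C(5,1) = 5 ways.
The remaining 4 must have no fixed point: D(4) = 9.
P = 5·9/120 = 3/8 ≈ 0.3750.

0.3750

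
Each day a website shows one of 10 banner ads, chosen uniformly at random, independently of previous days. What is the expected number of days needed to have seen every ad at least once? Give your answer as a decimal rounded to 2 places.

After i distinct types are collected, each trial gives a new one with probability (10−i)/10, so the expected wait for the next new type is 10/(10−i).
E = 10/10 + 10/9 + 10/8 + 10/7 + 10/6 + 10/5 + 10/4 + 10/3 + 10/2 + 10/1 = 7381/252 ≈ 29.29.

29.29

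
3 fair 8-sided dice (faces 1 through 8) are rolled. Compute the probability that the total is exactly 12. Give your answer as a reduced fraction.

23/256

There are 8^3 = 512 equally likely outcomes.
The number of ordered 3-tuples from {1,…,8} summing to 12 is 46.
P(sum = 12) = 46/512 = 23/256.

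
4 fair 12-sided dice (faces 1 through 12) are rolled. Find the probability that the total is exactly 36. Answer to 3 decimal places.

There are 12^4 = 20736 equally likely outcomes.
The number of ordered 4-tuples from {1,…,12} summing to 36 is 451.
P(sum = 36) = 451/20736 ≈ 0.022.

0.022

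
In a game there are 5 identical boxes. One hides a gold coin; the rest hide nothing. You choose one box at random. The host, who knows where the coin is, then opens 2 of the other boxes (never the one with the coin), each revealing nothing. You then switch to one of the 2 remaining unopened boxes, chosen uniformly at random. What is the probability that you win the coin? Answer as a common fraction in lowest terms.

2/5

Your original box holds the coin with probability 1/5, so the other 4 collectively hold it with probability 4/5.
The host can always find 2 empty boxes to open, so the reveals don't change that 4/5; it is now spread over the 2 remaining unopened boxes.
P(win by switching) = (4/5) · (1/2) = 2/5.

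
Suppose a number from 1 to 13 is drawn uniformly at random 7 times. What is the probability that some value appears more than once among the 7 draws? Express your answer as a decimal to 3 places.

0.862

P(all 7 different) = 13/13 · 12/13 · ··· · 7/13 ≈ 0.138.
P(at least two equal) = 1 − 0.138 = 0.862.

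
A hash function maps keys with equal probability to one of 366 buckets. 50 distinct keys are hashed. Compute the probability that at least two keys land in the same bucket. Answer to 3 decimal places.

0.970

It's easier to compute the probability that all 50 are distinct.
P(all distinct) = 366/366 · 365/366 · ··· · 317/366 ≈ 0.030.
So the probability of at least one match is 1 − 0.030 = 0.970.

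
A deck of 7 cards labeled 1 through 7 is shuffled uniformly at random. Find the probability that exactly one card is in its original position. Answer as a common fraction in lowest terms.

53/144

Choose which one is fixed: C(7,1) = 7 ways.
The remaining 6 must have no fixed point: D(6) = 265.
P = 7·265/5040 = 53/144.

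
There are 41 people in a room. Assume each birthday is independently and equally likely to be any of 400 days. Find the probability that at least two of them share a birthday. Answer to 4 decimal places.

0.8803

It's easier to compute the probability that all 41 are distinct.
P(all distinct) = 400/400 · 399/400 · ··· · 360/400 ≈ 0.1197.
So the probability of at least one match is 1 − 0.1197 = 0.8803.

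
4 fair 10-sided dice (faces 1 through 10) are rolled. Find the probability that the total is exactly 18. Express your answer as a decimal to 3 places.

There are 10^4 = 10000 equally likely outcomes.
The number of ordered 4-tuples from {1,…,10} summing to 18 is 540.
P(sum = 18) = 540/10000 = 27/500 ≈ 0.054.

0.054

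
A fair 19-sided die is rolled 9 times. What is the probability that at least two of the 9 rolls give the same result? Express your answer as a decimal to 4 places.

P(all 9 different) = 19/19 · 18/19 · ··· · 11/19 ≈ 0.1039.
P(at least two equal) = 1 − 0.1039 = 0.8961.

0.8961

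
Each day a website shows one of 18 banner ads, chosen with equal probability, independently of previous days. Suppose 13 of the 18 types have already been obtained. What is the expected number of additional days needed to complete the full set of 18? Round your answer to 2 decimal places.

41.10

Starting from 13 distinct types, each trial gives a new one with probability (18−i)/18 when i types are held, so the wait for the next new type is 18/(18−i).
E = 18/5 + 18/4 + 18/3 + 18/2 + 18/1 = 411/10 ≈ 41.10.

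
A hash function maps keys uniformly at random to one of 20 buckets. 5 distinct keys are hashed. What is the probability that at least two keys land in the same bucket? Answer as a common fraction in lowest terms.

It's easier to compute the probability that all 5 are distinct.
P(all distinct) = 20/20 · 19/20 · ··· · 16/20 = 2907/5000.
So the probability of at least one match is 1 − 2907/5000 = 2093/5000.

2093/5000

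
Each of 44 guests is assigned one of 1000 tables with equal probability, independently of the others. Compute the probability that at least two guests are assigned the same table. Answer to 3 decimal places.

It's easier to compute the probability that all 44 are distinct.
P(all distinct) = 1000/1000 · 999/1000 · ··· · 957/1000 ≈ 0.383.
So the probability of at least one match is 1 − 0.383 = 0.617.

0.617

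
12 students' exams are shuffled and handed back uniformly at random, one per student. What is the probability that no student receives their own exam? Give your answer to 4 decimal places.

0.3679

This is the derangement probability: permutations of 12 with no fixed point.
D(12) = 12! · (1 − 1/1! + 1/2! − ··· + (−1)^12/12!) = 176214841.
P = 176214841/479001600 = 16019531/43545600 ≈ 0.3679.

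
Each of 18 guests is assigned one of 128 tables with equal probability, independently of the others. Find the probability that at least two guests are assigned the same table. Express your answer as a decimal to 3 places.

0.715

It's easier to compute the probability that all 18 are distinct.
P(all distinct) = 128/128 · 127/128 · ··· · 111/128 ≈ 0.285.
So the probability of at least one match is 1 − 0.285 = 0.715.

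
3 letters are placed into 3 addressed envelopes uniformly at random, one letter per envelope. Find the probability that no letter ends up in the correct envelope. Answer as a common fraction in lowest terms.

1/3

This is the derangement probability: permutations of 3 with no fixed point.
D(3) = 3! · (1 − 1/1! + 1/2! − ··· + (−1)^3/3!) = 2.
P = 2/6 = 1/3.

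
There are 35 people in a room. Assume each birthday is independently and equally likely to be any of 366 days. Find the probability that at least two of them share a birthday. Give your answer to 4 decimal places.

0.8135

It's easier to compute the probability that all 35 are distinct.
P(all distinct) = 366/366 · 365/366 · ··· · 332/366 ≈ 0.1865.
So the probability of at least one match is 1 − 0.1865 = 0.8135.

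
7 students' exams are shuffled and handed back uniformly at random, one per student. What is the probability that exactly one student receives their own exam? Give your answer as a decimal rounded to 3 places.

0.368

Choose which one is fixed: C(7,1) = 7 ways.
The remaining 6 must have no fixed point: D(6) = 265.
P = 7·265/5040 = 53/144 ≈ 0.368.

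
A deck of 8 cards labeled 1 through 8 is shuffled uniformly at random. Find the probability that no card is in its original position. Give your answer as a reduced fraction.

This is the derangement probability: permutations of 8 with no fixed point.
D(8) = 8! · (1 − 1/1! + 1/2! − ··· + (−1)^8/8!) = 14833.
P = 14833/40320 = 2119/5760.

2119/5760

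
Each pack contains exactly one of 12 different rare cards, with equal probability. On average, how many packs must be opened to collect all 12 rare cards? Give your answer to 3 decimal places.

37.239

After i distinct types are collected, each trial gives a new one with probability (12−i)/12, so the expected wait for the next new type is 12/(12−i).
E = 12/12 + 12/11 + 12/10 + 12/9 + 12/8 + 12/7 + 12/6 + 12/5 + 12/4 + 12/3 + 12/2 + 12/1 = 86021/2310 ≈ 37.239.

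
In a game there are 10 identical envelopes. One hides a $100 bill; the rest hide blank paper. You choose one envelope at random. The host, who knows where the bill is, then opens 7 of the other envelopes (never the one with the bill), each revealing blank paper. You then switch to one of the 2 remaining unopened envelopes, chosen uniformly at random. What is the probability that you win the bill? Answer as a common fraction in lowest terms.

9/20

Your original envelope holds the bill with probability 1/10, so the other 9 collectively hold it with probability 9/10.
The host can always find 7 empty envelopes to open, so the reveals don't change that 9/10; it is now spread over the 2 remaining unopened envelopes.
P(win by switching) = (9/10) · (1/2) = 9/20.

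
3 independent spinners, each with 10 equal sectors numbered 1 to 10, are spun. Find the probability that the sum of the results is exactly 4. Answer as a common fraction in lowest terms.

There are 10^3 = 1000 equally likely outcomes.
The number of ordered 3-tuples from {1,…,10} summing to 4 is 3.
P(sum = 4) = 3/1000.

3/1000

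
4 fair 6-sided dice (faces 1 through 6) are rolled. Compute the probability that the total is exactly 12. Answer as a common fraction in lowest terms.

There are 6^4 = 1296 equally likely outcomes.
The number of ordered 4-tuples from {1,…,6} summing to 12 is 125.
P(sum = 12) = 125/1296.

125/1296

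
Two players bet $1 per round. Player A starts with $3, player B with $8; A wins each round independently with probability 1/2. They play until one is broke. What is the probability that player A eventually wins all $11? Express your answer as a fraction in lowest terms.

With a fair step, P(i) = ½P(i−1) + ½P(i+1) with P(0)=0, P(11)=1 has the linear solution P(i) = i/11.
P(3) = 3/11.

3/11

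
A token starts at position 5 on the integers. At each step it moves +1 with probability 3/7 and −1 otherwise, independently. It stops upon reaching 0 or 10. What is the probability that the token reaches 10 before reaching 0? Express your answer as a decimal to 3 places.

0.192

Let r = q/p = (4/7)/(3/7) = 4/3. The recurrence P(i) = p·P(i+1) + q·P(i−1) with P(0)=0, P(10)=1 gives P(i) = (1 − r^i)/(1 − r^10).
P(5) = (1 − (4/3)^5) / (1 − (4/3)^10) = 243/1267 ≈ 0.192.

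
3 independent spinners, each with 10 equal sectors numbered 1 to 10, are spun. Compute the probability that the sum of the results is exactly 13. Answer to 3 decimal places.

0.063

There are 10^3 = 1000 equally likely outcomes.
The number of ordered 3-tuples from {1,…,10} summing to 13 is 63.
P(sum = 13) = 63/1000 ≈ 0.063.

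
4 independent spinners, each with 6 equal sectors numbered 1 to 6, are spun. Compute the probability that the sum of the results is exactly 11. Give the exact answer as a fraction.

There are 6^4 = 1296 equally likely outcomes.
The number of ordered 4-tuples from {1,…,6} summing to 11 is 104.
P(sum = 11) = 104/1296 = 13/162.

13/162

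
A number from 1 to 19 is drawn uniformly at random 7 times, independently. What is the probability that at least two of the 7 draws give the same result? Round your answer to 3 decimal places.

P(all 7 different) = 19/19 · 18/19 · ··· · 13/19 ≈ 0.284.
P(at least two equal) = 1 − 0.284 = 0.716.

0.716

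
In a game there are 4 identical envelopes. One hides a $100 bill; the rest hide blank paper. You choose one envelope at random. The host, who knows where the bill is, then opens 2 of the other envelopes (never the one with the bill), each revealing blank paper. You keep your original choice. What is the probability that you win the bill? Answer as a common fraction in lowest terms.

1/4

The host can always open 2 empty envelopes regardless of your choice, so the reveals give no information about your original envelope.
P(win by staying) = 1/4.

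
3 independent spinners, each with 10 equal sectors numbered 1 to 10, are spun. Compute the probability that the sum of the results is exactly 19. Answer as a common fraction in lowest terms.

There are 10^3 = 1000 equally likely outcomes.
The number of ordered 3-tuples from {1,…,10} summing to 19 is 69.
P(sum = 19) = 69/1000.

69/1000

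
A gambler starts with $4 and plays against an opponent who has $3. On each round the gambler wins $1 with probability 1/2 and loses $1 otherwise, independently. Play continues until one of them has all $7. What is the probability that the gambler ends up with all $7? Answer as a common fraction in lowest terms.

4/7

With a fair step, P(i) = ½P(i−1) + ½P(i+1) with P(0)=0, P(7)=1 has the linear solution P(i) = i/7.
P(4) = 4/7.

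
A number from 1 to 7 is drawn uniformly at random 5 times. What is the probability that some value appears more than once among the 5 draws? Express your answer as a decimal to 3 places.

0.850

P(all 5 different) = 7/7 · 6/7 · ··· · 3/7 ≈ 0.150.
P(at least two equal) = 1 − 0.150 = 0.850.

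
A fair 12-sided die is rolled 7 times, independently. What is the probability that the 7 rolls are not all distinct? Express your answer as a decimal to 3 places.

P(all 7 different) = 12/12 · 11/12 · ··· · 6/12 ≈ 0.111.
P(at least two equal) = 1 − 0.111 = 0.889.

0.889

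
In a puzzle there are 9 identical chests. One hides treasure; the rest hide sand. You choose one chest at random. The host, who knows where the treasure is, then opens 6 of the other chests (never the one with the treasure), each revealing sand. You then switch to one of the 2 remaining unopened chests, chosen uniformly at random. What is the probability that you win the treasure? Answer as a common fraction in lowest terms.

Your original chest holds the treasure with probability 1/9, so the other 8 collectively hold it with probability 8/9.
The host can always find 6 empty chests to open, so the reveals don't change that 8/9; it is now spread over the 2 remaining unopened chests.
P(win by switching) = (8/9) · (1/2) = 4/9.

4/9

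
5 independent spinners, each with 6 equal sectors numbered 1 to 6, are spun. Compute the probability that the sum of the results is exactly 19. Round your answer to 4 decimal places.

There are 6^5 = 7776 equally likely outcomes.
The number of ordered 5-tuples from {1,…,6} summing to 19 is 735.
P(sum = 19) = 735/7776 = 245/2592 ≈ 0.0945.

0.0945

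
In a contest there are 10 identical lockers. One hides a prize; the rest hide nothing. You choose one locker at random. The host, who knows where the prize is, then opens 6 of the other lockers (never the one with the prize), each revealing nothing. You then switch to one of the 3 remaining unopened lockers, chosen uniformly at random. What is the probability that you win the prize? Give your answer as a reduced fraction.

Your original locker holds the prize with probability 1/10, so the other 9 collectively hold it with probability 9/10.
The host can always find 6 empty lockers to open, so the reveals don't change that 9/10; it is now spread over the 3 remaining unopened lockers.
P(win by switching) = (9/10) · (1/3) = 3/10.

3/10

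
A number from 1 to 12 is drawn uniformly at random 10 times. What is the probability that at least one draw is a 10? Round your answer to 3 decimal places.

0.581

P(no draw is a 10) = (11/12)^10 ≈ 0.419.
P(at least one) = 1 − 0.419 = 0.581.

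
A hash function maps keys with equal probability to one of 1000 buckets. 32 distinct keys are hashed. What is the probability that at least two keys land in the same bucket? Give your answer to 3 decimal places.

It's easier to compute the probability that all 32 are distinct.
P(all distinct) = 1000/1000 · 999/1000 · ··· · 969/1000 ≈ 0.606.
So the probability of at least one match is 1 − 0.606 = 0.394.

0.394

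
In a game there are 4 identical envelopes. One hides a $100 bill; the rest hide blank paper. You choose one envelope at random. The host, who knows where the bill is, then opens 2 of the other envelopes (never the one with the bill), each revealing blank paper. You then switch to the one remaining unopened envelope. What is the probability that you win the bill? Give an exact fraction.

Your original envelope holds the bill with probability 1/4, so the other 3 collectively hold it with probability 3/4.
The host can always find 2 empty envelopes to open, so the reveals don't change that 3/4; it is now spread over the 1 remaining unopened envelope.
P(win by switching) = (3/4) · (1/1) = 3/4.

3/4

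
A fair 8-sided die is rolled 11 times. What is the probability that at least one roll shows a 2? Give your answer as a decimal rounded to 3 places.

P(no roll shows a 2) = (7/8)^11 ≈ 0.230.
P(at least one) = 1 − 0.230 = 0.770.

0.770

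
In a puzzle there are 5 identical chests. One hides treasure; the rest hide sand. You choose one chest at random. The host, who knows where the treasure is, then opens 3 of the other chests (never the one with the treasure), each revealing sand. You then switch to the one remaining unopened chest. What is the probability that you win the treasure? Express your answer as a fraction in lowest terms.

4/5

Your original chest holds the treasure with probability 1/5, so the other 4 collectively hold it with probability 4/5.
The host can always find 3 empty chests to open, so the reveals don't change that 4/5; it is now spread over the 1 remaining unopened chest.
P(win by switching) = (4/5) · (1/1) = 4/5.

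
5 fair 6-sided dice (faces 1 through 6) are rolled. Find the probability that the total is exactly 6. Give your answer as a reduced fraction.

5/7776

There are 6^5 = 7776 equally likely outcomes.
The number of ordered 5-tuples from {1,…,6} summing to 6 is 5.
P(sum = 6) = 5/7776.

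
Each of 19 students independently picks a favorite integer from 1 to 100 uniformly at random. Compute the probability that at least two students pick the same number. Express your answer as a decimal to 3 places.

It's easier to compute the probability that all 19 are distinct.
P(all distinct) = 100/100 · 99/100 · ··· · 82/100 ≈ 0.161.
So the probability of at least one match is 1 − 0.161 = 0.839.

0.839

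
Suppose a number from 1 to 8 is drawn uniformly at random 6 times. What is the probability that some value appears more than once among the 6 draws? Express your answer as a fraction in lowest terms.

P(all 6 different) = 8/8 · 7/8 · ··· · 3/8 = 315/4096.
P(at least two equal) = 1 − 315/4096 = 3781/4096.

3781/4096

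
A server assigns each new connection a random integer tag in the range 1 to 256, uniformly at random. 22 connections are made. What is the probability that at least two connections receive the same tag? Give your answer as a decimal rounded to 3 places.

0.605

It's easier to compute the probability that all 22 are distinct.
P(all distinct) = 256/256 · 255/256 · ··· · 235/256 ≈ 0.395.
So the probability of at least one match is 1 − 0.395 = 0.605.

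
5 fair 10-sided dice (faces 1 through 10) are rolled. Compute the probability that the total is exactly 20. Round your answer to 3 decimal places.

0.032

There are 10^5 = 100000 equally likely outcomes.
The number of ordered 5-tuples from {1,…,10} summing to 20 is 3246.
P(sum = 20) = 3246/100000 = 1623/50000 ≈ 0.032.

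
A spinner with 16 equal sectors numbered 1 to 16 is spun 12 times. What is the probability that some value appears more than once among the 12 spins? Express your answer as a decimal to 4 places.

P(all 12 different) = 16/16 · 15/16 · ··· · 5/16 ≈ 0.0031.
P(at least two equal) = 1 − 0.0031 = 0.9969.

0.9969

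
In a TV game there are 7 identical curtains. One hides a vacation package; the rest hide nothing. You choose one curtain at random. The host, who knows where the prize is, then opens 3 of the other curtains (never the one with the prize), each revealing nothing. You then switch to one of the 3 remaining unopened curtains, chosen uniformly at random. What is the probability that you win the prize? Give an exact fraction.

2/7

Your original curtain holds the prize with probability 1/7, so the other 6 collectively hold it with probability 6/7.
The host can always find 3 empty curtains to open, so the reveals don't change that 6/7; it is now spread over the 3 remaining unopened curtains.
P(win by switching) = (6/7) · (1/3) = 2/7.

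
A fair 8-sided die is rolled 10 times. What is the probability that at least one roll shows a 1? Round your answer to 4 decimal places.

P(no roll shows a 1) = (7/8)^10 ≈ 0.2631.
P(at least one) = 1 − 0.2631 = 0.7369.

0.7369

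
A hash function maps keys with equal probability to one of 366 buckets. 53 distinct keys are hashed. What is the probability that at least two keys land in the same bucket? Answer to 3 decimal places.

It's easier to compute the probability that all 53 are distinct.
P(all distinct) = 366/366 · 365/366 · ··· · 314/366 ≈ 0.019.
So the probability of at least one match is 1 − 0.019 = 0.981.

0.981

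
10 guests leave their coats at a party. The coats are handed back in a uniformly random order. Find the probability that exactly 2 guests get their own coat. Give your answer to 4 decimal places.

0.1839

Choose which 2 of the 10 are fixed: C(10,2) = 45 ways.
The remaining 8 must have no fixed point: D(8) = 14833.
P = 45·14833/3628800 = 2119/11520 ≈ 0.1839.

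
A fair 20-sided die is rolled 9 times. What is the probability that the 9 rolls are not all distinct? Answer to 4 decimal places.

0.8810

P(all 9 different) = 20/20 · 19/20 · ··· · 12/20 ≈ 0.1190.
P(at least two equal) = 1 − 0.1190 = 0.8810.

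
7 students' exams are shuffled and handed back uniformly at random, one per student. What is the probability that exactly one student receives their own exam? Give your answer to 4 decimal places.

Choose which one is fixed: C(7,1) = 7 ways.
The remaining 6 must have no fixed point: D(6) = 265.
P = 7·265/5040 = 53/144 ≈ 0.3681.

0.3681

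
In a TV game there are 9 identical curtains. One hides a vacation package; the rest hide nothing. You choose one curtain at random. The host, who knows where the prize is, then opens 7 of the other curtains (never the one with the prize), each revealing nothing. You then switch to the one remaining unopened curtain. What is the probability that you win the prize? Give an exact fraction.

Your original curtain holds the prize with probability 1/9, so the other 8 collectively hold it with probability 8/9.
The host can always find 7 empty curtains to open, so the reveals don't change that 8/9; it is now spread over the 1 remaining unopened curtain.
P(win by switching) = (8/9) · (1/1) = 8/9.

8/9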